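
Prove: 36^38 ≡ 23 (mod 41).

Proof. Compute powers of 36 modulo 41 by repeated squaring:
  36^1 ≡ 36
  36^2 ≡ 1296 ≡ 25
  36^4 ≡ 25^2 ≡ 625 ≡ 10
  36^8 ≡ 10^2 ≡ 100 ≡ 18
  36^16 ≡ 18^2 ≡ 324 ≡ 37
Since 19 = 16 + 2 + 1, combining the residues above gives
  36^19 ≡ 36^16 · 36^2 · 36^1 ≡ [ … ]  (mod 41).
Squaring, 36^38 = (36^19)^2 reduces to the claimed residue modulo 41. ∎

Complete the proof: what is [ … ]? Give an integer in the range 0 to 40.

8

36^16 · 36^2 · 36^1 ≡ 37 · 25 · 36 = 33300.
33300 mod 41 = 8, so 36^19 ≡ 8 (mod 41).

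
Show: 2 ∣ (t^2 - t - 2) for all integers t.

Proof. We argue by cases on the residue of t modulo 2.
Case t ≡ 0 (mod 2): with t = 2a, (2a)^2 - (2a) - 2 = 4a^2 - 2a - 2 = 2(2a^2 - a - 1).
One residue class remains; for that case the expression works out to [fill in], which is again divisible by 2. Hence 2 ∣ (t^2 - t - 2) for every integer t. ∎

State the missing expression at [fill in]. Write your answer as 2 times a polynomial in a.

2(2a^2 + a - 1)

Only t ≡ 1 (mod 2) is unaccounted for. Put t = 2a+1:
(2a+1)^2 - (2a+1) - 2 expands to 4a^2 + 2a - 2,
and factoring out 2 leaves 2(2a^2 + a - 1).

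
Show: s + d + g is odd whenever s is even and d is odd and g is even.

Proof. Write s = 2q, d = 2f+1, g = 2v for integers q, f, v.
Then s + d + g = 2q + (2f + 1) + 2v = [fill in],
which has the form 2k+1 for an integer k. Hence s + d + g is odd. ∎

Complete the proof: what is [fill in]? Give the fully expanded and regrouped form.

Expanding: 2q + (2f + 1) + 2v = 2f + 2q + 2v + 1.
Every term except the constant is even, so this is 2(f + q + v) + 1,
and f + q + v ∈ ℤ gives the required form.

2(f + q + v) + 1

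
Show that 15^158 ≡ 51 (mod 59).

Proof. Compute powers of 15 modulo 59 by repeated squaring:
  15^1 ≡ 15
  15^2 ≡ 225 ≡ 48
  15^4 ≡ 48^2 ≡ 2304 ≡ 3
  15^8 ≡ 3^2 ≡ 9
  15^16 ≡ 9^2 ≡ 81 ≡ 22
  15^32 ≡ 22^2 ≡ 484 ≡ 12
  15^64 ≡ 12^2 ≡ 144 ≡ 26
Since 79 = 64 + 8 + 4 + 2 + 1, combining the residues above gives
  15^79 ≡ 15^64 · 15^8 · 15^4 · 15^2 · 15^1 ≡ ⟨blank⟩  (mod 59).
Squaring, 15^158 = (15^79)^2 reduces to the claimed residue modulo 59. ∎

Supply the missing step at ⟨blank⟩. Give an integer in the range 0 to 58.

Multiply the listed residues: 26 · 9 · 3 · 48 · 15 = 234 → 702 → 33696 → 505440.
Reducing modulo 59: 505440 = 8566·59 + 46, so 15^79 ≡ 46.

46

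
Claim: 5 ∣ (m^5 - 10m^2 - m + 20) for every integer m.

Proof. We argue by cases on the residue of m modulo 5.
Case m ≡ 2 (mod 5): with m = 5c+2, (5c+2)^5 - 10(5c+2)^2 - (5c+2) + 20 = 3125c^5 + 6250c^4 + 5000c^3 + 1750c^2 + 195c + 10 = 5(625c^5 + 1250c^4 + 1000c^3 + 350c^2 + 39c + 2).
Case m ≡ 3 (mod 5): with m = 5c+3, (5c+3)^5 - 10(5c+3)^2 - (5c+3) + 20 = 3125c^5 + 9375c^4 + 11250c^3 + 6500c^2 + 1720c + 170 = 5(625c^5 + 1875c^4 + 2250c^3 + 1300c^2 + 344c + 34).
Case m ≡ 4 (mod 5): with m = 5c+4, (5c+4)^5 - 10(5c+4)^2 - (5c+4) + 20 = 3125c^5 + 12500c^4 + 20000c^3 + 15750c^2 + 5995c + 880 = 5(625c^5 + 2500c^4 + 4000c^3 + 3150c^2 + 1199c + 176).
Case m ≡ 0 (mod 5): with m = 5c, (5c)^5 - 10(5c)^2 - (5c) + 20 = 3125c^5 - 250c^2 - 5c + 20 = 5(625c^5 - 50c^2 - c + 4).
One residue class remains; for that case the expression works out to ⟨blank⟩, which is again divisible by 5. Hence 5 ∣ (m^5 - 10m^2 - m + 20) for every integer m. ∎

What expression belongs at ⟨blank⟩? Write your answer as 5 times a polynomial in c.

5(625c^5 + 625c^4 + 250c^3 - 16c + 2)

The residues treated are {2, 3, 4, 0}, so the missing case is m ≡ 1 (mod 5); write m = 5c+1.
Then (5c+1)^5 - 10(5c+1)^2 - (5c+1) + 20 = 3125c^5 + 3125c^4 + 1250c^3 - 80c + 10 = 5(625c^5 + 625c^4 + 250c^3 - 16c + 2).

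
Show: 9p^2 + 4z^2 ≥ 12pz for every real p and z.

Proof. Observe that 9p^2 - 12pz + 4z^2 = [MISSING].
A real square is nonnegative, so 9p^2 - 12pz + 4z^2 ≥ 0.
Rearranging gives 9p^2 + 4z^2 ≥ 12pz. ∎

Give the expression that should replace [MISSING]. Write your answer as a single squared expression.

(3p - 2z)^2

9p^2 - 12pz + 4z^2 is a perfect-square trinomial: the outer terms are (3p)^2 and (2z)^2, and the cross term is -2·3p·2z.
So 9p^2 - 12pz + 4z^2 = (3p - 2z)^2 ≥ 0.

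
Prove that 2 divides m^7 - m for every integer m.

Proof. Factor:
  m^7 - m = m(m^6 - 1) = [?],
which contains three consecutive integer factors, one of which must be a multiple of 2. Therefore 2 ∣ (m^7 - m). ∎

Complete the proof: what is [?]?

m^6 - 1 = (m^2 - 1)(m^4 + m^2 + 1), and m^2 - 1 = (m-1)(m+1).
So m(m^6 - 1) = (m - 1)m(m + 1)(m^4 + m^2 + 1).

(m - 1)m(m + 1)(m^4 + m^2 + 1)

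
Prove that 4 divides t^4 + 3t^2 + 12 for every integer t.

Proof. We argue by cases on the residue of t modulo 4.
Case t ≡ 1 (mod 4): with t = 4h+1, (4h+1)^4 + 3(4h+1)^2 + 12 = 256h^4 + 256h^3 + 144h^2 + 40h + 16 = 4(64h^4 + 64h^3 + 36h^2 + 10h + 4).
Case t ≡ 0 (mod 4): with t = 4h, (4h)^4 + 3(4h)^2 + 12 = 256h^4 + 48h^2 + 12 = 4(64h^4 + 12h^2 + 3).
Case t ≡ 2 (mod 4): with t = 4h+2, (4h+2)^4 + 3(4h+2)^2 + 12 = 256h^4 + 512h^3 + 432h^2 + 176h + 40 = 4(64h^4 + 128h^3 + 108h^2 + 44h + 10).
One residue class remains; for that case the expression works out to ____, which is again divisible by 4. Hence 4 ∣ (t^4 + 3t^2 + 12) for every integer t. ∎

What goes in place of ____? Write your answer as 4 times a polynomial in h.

4(64h^4 + 192h^3 + 228h^2 + 126h + 30)

Only t ≡ 3 (mod 4) is unaccounted for. Put t = 4h+3:
(4h+3)^4 + 3(4h+3)^2 + 12 expands to 256h^4 + 768h^3 + 912h^2 + 504h + 120,
and factoring out 4 leaves 4(64h^4 + 192h^3 + 228h^2 + 126h + 30).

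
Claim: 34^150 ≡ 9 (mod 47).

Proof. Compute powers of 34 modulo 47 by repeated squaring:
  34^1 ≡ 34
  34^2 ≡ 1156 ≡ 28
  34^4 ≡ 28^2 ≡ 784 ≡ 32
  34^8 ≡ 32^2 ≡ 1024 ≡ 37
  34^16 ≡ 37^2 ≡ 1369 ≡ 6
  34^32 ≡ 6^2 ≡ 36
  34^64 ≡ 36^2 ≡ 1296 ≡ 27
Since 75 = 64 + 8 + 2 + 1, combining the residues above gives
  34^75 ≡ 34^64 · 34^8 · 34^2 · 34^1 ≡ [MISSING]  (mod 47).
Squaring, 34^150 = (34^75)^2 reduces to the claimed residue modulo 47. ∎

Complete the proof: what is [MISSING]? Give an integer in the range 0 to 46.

3

Multiply the listed residues: 27 · 37 · 28 · 34 = 999 → 27972 → 951048.
Reducing modulo 47: 951048 = 20235·47 + 3, so 34^75 ≡ 3.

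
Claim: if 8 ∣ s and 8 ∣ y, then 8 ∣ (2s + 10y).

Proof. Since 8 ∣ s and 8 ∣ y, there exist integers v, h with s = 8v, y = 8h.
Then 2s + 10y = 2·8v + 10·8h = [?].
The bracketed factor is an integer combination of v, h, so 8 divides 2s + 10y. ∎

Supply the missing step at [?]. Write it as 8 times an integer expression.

8(10h + 2v)

Each term has a factor of 8: 2·8v + 10·8h = 8·(10h + 2v).
Since 10h + 2v is an integer, 8 ∣ (2s + 10y).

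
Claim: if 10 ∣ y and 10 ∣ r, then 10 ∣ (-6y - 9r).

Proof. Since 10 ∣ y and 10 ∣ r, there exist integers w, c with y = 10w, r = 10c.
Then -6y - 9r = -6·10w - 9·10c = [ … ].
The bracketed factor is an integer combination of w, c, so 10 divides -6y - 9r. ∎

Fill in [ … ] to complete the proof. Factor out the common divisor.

Pull the common 10 out of every term: -6·10w - 9·10c = 10(-9c - 6w).
-9c - 6w is an integer, which exhibits the divisibility.

10(-9c - 6w)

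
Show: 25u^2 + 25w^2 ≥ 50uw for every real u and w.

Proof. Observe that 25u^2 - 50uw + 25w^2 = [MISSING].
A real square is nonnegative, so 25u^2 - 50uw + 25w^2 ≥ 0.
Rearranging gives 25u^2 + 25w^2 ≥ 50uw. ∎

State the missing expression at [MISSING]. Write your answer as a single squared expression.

25u^2 - 50uw + 25w^2 is a perfect-square trinomial: the outer terms are (5u)^2 and (5w)^2, and the cross term is -2·5u·5w.
So 25u^2 - 50uw + 25w^2 = (5u - 5w)^2 ≥ 0.

(5u - 5w)^2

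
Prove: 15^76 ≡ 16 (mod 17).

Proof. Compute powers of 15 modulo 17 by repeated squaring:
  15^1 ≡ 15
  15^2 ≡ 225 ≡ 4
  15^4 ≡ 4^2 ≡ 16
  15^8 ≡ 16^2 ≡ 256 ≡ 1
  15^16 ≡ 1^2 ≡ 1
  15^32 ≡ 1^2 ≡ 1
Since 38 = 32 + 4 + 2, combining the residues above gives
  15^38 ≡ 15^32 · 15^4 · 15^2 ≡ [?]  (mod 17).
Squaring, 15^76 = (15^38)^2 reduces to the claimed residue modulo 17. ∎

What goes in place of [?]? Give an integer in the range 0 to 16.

Multiply the listed residues: 1 · 16 · 4 = 16 → 64.
Reducing modulo 17: 64 = 3·17 + 13, so 15^38 ≡ 13.

13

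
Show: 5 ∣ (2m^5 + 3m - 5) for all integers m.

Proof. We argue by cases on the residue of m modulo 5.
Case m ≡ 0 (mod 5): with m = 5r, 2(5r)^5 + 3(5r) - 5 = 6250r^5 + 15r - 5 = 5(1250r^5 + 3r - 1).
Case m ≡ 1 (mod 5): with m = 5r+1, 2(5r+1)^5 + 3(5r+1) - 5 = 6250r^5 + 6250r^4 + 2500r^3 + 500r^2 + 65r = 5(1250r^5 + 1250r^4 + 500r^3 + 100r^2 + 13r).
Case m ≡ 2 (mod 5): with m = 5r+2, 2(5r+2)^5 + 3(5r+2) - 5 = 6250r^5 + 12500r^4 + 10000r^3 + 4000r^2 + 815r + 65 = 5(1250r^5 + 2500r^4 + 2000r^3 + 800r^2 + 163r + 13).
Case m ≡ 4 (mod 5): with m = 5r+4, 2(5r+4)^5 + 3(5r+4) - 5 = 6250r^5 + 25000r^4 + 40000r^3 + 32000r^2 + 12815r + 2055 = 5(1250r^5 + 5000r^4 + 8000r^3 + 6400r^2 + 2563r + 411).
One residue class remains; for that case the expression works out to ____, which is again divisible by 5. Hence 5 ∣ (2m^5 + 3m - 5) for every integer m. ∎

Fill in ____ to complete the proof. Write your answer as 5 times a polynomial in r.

Only m ≡ 3 (mod 5) is unaccounted for. Put m = 5r+3:
2(5r+3)^5 + 3(5r+3) - 5 expands to 6250r^5 + 18750r^4 + 22500r^3 + 13500r^2 + 4065r + 490,
and factoring out 5 leaves 5(1250r^5 + 3750r^4 + 4500r^3 + 2700r^2 + 813r + 98).

5(1250r^5 + 3750r^4 + 4500r^3 + 2700r^2 + 813r + 98)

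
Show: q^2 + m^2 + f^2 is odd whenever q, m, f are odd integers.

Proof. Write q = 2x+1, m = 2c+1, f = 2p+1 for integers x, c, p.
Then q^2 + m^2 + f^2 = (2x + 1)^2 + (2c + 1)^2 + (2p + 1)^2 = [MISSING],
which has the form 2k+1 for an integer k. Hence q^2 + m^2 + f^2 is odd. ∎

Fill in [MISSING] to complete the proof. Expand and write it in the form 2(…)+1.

2(2c^2 + 2c + 2p^2 + 2p + 2x^2 + 2x + 1) + 1

(2x + 1)^2 + (2c + 1)^2 + (2p + 1)^2 = 4c^2 + 4c + 4p^2 + 4p + 4x^2 + 4x + 3
= 2(2c^2 + 2c + 2p^2 + 2p + 2x^2 + 2x + 1) + 1.
Since 2c^2 + 2c + 2p^2 + 2p + 2x^2 + 2x + 1 is an integer, the sum of squares is of the form 2k+1 for an integer k.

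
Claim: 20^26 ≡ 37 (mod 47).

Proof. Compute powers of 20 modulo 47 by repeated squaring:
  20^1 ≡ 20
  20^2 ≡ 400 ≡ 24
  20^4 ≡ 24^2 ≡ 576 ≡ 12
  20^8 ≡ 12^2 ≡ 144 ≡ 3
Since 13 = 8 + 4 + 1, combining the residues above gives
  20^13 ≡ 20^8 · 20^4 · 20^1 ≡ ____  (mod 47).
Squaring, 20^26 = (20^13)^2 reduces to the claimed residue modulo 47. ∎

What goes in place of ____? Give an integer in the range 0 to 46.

Multiply the listed residues: 3 · 12 · 20 = 36 → 720.
Reducing modulo 47: 720 = 15·47 + 15, so 20^13 ≡ 15.

15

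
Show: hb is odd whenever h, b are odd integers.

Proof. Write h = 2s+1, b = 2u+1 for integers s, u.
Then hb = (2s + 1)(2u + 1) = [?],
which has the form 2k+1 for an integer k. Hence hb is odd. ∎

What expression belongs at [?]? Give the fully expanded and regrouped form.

2(2su + s + u) + 1

(2s + 1)(2u + 1) = 4su + 2s + 2u + 1
= 2(2su + s + u) + 1.
Since 2su + s + u is an integer, the product is of the form 2k+1 for an integer k.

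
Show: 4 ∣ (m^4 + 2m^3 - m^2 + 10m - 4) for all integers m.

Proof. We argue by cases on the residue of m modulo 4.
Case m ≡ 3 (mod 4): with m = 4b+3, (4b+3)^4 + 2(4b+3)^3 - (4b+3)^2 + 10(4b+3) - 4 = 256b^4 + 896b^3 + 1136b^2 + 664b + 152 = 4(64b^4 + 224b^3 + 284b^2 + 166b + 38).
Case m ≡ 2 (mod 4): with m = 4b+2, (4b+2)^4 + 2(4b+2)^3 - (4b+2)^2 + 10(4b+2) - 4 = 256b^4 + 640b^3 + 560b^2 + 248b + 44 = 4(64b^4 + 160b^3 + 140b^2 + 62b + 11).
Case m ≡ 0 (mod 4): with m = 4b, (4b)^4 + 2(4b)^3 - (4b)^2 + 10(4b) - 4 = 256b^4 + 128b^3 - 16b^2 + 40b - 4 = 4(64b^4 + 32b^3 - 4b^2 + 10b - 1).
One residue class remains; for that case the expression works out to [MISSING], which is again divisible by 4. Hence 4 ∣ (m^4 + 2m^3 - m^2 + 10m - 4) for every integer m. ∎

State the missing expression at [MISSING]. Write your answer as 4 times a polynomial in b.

4(64b^4 + 96b^3 + 44b^2 + 18b + 2)

Only m ≡ 1 (mod 4) is unaccounted for. Put m = 4b+1:
(4b+1)^4 + 2(4b+1)^3 - (4b+1)^2 + 10(4b+1) - 4 expands to 256b^4 + 384b^3 + 176b^2 + 72b + 8,
and factoring out 4 leaves 4(64b^4 + 96b^3 + 44b^2 + 18b + 2).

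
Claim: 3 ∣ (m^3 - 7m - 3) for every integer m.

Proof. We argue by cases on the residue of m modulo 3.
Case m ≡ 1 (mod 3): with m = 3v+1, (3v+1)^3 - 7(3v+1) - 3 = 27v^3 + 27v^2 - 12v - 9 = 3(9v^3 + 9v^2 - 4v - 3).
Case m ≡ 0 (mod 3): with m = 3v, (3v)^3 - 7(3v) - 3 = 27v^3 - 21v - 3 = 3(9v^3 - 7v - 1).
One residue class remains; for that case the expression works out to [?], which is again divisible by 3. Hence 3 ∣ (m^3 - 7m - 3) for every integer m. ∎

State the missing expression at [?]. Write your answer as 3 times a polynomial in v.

3(9v^3 + 18v^2 + 5v - 3)

Only m ≡ 2 (mod 3) is unaccounted for. Put m = 3v+2:
(3v+2)^3 - 7(3v+2) - 3 expands to 27v^3 + 54v^2 + 15v - 9,
and factoring out 3 leaves 3(9v^3 + 18v^2 + 5v - 3).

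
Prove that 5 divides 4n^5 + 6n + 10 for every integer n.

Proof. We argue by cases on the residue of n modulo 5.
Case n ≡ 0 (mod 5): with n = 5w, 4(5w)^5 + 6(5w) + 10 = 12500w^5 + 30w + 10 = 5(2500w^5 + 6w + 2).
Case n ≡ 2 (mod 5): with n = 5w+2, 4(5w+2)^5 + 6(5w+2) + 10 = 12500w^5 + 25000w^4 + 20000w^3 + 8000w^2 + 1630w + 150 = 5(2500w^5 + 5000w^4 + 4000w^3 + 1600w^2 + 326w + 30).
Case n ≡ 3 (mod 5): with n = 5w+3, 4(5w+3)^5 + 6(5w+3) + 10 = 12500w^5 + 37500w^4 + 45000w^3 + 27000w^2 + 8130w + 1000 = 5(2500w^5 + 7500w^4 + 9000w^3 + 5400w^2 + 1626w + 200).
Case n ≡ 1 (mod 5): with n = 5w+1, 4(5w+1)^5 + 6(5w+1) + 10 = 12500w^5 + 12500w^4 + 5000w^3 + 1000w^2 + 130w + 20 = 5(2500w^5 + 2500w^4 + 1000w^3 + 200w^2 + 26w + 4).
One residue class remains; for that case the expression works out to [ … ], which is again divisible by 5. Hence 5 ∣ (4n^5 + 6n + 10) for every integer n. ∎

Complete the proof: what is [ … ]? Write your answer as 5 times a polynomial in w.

Only n ≡ 4 (mod 5) is unaccounted for. Put n = 5w+4:
4(5w+4)^5 + 6(5w+4) + 10 expands to 12500w^5 + 50000w^4 + 80000w^3 + 64000w^2 + 25630w + 4130,
and factoring out 5 leaves 5(2500w^5 + 10000w^4 + 16000w^3 + 12800w^2 + 5126w + 826).

5(2500w^5 + 10000w^4 + 16000w^3 + 12800w^2 + 5126w + 826)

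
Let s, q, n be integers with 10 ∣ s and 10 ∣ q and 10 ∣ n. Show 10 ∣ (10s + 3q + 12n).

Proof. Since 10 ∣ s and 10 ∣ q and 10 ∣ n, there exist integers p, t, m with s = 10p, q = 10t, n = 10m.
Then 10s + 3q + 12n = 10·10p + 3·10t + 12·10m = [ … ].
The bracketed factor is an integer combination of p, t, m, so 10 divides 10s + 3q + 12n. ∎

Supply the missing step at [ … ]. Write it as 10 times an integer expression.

Each term has a factor of 10: 10·10p + 3·10t + 12·10m = 10·(12m + 10p + 3t).
Since 12m + 10p + 3t is an integer, 10 ∣ (10s + 3q + 12n).

10(12m + 10p + 3t)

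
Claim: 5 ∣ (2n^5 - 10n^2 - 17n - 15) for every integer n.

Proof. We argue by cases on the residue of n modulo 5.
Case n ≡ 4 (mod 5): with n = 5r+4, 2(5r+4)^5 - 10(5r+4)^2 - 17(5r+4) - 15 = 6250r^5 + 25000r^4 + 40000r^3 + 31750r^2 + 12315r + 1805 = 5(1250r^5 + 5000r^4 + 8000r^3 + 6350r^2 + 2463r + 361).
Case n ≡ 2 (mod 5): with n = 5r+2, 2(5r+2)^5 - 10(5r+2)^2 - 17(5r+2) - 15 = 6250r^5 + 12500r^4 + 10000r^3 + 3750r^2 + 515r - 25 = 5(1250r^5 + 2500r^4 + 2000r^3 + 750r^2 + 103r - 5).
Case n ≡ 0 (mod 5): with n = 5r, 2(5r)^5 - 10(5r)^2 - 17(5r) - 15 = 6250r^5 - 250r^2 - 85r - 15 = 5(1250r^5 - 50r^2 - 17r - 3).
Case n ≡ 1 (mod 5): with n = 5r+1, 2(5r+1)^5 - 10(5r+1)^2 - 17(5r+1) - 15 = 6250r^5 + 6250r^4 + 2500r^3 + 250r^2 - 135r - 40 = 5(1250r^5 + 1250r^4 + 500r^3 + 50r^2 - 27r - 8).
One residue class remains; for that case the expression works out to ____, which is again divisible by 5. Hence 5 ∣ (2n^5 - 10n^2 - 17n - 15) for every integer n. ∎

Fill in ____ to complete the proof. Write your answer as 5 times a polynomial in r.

Only n ≡ 3 (mod 5) is unaccounted for. Put n = 5r+3:
2(5r+3)^5 - 10(5r+3)^2 - 17(5r+3) - 15 expands to 6250r^5 + 18750r^4 + 22500r^3 + 13250r^2 + 3665r + 330,
and factoring out 5 leaves 5(1250r^5 + 3750r^4 + 4500r^3 + 2650r^2 + 733r + 66).

5(1250r^5 + 3750r^4 + 4500r^3 + 2650r^2 + 733r + 66)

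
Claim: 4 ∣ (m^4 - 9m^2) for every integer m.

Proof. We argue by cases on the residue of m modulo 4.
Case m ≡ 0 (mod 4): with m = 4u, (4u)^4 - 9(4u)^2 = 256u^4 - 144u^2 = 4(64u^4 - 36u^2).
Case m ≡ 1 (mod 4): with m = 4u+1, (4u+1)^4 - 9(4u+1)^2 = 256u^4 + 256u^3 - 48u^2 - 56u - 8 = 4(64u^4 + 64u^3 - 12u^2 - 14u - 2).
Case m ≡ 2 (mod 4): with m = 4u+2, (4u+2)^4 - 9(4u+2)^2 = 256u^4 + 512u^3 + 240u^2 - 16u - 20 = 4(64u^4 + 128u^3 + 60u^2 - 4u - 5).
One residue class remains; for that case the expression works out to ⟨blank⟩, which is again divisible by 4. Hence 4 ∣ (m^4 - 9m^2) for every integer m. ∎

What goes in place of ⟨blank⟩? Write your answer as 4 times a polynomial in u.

4(64u^4 + 192u^3 + 180u^2 + 54u)

The residues treated are {0, 1, 2}, so the missing case is m ≡ 3 (mod 4); write m = 4u+3.
Then (4u+3)^4 - 9(4u+3)^2 = 256u^4 + 768u^3 + 720u^2 + 216u = 4(64u^4 + 192u^3 + 180u^2 + 54u).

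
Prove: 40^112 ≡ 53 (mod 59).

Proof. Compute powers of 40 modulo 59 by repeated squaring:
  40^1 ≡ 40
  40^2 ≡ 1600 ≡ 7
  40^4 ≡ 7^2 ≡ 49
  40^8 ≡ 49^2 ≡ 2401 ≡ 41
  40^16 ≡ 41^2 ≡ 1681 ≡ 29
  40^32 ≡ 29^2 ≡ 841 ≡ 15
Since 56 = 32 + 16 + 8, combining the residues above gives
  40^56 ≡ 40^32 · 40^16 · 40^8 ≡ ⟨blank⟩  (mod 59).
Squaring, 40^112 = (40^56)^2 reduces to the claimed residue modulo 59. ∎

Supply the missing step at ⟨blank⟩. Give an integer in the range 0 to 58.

17

Multiply the listed residues: 15 · 29 · 41 = 435 → 17835.
Reducing modulo 59: 17835 = 302·59 + 17, so 40^56 ≡ 17.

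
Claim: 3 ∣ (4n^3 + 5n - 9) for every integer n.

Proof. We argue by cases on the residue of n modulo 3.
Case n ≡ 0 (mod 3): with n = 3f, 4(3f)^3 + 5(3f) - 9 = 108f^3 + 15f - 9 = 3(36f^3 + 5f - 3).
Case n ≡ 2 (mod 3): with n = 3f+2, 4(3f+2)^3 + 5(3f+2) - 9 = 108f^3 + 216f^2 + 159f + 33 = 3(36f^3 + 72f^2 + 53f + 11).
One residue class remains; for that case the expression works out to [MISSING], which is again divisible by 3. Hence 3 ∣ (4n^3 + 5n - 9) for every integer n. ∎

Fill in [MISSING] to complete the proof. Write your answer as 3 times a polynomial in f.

3(36f^3 + 36f^2 + 17f)

Only n ≡ 1 (mod 3) is unaccounted for. Put n = 3f+1:
4(3f+1)^3 + 5(3f+1) - 9 expands to 108f^3 + 108f^2 + 51f,
and factoring out 3 leaves 3(36f^3 + 36f^2 + 17f).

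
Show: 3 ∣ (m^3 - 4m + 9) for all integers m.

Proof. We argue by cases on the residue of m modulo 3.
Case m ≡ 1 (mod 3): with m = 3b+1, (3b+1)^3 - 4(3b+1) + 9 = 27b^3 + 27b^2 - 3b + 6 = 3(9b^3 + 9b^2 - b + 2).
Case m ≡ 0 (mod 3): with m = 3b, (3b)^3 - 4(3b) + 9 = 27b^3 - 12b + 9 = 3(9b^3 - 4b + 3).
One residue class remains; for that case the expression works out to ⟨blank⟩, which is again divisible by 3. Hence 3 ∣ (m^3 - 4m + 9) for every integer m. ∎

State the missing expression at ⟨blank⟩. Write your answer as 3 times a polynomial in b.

The residues treated are {1, 0}, so the missing case is m ≡ 2 (mod 3); write m = 3b+2.
Then (3b+2)^3 - 4(3b+2) + 9 = 27b^3 + 54b^2 + 24b + 9 = 3(9b^3 + 18b^2 + 8b + 3).

3(9b^3 + 18b^2 + 8b + 3)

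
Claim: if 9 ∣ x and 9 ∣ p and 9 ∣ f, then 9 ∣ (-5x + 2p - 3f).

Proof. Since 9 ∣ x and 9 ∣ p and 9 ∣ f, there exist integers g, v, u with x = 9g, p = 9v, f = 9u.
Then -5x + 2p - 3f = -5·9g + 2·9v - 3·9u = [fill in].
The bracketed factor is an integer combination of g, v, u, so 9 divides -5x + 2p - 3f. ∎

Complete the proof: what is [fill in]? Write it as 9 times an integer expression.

Pull the common 9 out of every term: -5·9g + 2·9v - 3·9u = 9(-5g - 3u + 2v).
-5g - 3u + 2v is an integer, which exhibits the divisibility.

9(-5g - 3u + 2v)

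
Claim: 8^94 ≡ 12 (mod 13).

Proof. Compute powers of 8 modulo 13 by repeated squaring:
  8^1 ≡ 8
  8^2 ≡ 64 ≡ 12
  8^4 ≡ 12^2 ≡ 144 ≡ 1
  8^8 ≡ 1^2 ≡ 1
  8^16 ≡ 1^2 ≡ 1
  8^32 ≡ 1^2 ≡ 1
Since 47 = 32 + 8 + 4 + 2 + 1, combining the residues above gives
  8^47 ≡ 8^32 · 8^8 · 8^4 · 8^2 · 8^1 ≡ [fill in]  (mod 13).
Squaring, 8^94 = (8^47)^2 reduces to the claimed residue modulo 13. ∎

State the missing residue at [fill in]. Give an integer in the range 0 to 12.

8^32 · 8^8 · 8^4 · 8^2 · 8^1 ≡ 1 · 1 · 1 · 12 · 8 = 96.
96 mod 13 = 5, so 8^47 ≡ 5 (mod 13).

5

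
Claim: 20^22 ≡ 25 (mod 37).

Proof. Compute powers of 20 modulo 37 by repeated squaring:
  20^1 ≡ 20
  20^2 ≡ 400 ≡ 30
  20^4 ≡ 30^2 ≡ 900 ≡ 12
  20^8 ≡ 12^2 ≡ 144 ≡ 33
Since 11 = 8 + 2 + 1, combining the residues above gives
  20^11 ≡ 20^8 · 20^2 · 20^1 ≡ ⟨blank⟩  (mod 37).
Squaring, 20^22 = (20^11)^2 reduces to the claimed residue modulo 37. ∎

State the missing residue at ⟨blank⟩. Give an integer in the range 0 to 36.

20^8 · 20^2 · 20^1 ≡ 33 · 30 · 20 = 19800.
19800 mod 37 = 5, so 20^11 ≡ 5 (mod 37).

5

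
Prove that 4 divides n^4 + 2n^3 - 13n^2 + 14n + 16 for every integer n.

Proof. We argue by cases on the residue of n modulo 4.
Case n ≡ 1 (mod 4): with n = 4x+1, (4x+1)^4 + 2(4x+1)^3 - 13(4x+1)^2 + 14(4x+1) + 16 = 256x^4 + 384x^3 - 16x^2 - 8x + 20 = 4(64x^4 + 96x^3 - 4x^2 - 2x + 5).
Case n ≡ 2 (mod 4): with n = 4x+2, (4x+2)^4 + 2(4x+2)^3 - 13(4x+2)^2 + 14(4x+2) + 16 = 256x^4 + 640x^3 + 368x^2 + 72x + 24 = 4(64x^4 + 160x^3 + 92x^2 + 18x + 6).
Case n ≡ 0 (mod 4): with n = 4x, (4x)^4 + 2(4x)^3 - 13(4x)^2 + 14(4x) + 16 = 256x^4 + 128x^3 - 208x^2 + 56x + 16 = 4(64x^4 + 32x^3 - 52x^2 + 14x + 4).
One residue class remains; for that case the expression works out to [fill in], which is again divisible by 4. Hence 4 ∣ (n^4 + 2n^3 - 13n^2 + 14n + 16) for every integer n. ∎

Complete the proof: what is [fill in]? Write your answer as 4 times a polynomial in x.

The residues treated are {1, 2, 0}, so the missing case is n ≡ 3 (mod 4); write n = 4x+3.
Then (4x+3)^4 + 2(4x+3)^3 - 13(4x+3)^2 + 14(4x+3) + 16 = 256x^4 + 896x^3 + 944x^2 + 392x + 76 = 4(64x^4 + 224x^3 + 236x^2 + 98x + 19).

4(64x^4 + 224x^3 + 236x^2 + 98x + 19)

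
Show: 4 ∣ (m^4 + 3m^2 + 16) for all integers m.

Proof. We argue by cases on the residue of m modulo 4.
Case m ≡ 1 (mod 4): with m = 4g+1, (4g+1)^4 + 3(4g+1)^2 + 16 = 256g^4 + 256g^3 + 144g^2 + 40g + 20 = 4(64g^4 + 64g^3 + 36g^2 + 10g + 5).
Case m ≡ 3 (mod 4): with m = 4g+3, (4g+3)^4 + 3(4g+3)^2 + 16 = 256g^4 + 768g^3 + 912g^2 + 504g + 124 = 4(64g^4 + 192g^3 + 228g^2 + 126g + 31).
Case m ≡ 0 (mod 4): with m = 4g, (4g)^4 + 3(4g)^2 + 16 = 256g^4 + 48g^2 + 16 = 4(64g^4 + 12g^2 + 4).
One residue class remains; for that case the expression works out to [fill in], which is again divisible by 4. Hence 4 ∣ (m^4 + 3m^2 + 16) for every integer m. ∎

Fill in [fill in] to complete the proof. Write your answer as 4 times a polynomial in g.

Only m ≡ 2 (mod 4) is unaccounted for. Put m = 4g+2:
(4g+2)^4 + 3(4g+2)^2 + 16 expands to 256g^4 + 512g^3 + 432g^2 + 176g + 44,
and factoring out 4 leaves 4(64g^4 + 128g^3 + 108g^2 + 44g + 11).

4(64g^4 + 128g^3 + 108g^2 + 44g + 11)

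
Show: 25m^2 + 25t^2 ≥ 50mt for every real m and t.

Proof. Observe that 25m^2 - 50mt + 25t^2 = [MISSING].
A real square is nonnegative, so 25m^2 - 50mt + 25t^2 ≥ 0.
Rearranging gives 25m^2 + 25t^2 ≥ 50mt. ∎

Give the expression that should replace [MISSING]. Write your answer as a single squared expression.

25m^2 - 50mt + 25t^2 is a perfect-square trinomial: the outer terms are (5m)^2 and (5t)^2, and the cross term is -2·5m·5t.
So 25m^2 - 50mt + 25t^2 = (5m - 5t)^2 ≥ 0.

(5m - 5t)^2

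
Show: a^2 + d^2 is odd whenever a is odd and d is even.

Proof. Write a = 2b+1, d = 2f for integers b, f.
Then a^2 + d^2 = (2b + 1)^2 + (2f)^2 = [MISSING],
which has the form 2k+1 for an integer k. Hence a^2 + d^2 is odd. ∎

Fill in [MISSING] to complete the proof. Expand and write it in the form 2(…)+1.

2(2b^2 + 2b + 2f^2) + 1

(2b + 1)^2 + (2f)^2 = 4b^2 + 4b + 4f^2 + 1
= 2(2b^2 + 2b + 2f^2) + 1.
Since 2b^2 + 2b + 2f^2 is an integer, the sum of squares is of the form 2k+1 for an integer k.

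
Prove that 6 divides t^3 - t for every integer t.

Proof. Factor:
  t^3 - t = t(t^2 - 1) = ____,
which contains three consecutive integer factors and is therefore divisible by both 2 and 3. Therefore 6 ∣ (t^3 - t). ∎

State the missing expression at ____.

t(t^2 - 1) = t(t - 1)(t + 1) = (t - 1)t(t + 1).
These three factors are consecutive integers, so their product is divisible by 6.

(t - 1)t(t + 1)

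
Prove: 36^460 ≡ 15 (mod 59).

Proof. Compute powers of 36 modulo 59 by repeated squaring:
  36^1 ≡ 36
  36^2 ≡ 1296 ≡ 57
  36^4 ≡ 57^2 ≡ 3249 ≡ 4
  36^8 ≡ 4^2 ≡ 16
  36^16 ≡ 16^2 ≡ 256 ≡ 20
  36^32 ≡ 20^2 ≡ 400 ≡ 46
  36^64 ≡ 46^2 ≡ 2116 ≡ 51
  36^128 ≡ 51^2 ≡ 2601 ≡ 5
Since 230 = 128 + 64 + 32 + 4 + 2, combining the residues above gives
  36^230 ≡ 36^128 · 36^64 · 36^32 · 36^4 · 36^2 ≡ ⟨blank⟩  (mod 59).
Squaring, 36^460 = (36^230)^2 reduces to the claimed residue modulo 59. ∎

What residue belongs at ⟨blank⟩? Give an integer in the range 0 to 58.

Multiply the listed residues: 5 · 51 · 46 · 4 · 57 = 255 → 11730 → 46920 → 2674440.
Reducing modulo 59: 2674440 = 45329·59 + 29, so 36^230 ≡ 29.

29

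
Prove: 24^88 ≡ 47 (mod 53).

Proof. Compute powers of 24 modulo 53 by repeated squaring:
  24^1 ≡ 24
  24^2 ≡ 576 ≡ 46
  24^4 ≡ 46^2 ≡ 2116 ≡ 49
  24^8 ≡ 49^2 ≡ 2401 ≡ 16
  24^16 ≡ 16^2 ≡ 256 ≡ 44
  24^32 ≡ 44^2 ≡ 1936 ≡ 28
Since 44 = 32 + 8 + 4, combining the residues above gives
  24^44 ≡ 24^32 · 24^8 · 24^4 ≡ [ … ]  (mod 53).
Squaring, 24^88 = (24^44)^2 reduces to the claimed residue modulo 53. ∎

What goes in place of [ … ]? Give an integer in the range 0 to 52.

24^32 · 24^8 · 24^4 ≡ 28 · 16 · 49 = 21952.
21952 mod 53 = 10, so 24^44 ≡ 10 (mod 53).

10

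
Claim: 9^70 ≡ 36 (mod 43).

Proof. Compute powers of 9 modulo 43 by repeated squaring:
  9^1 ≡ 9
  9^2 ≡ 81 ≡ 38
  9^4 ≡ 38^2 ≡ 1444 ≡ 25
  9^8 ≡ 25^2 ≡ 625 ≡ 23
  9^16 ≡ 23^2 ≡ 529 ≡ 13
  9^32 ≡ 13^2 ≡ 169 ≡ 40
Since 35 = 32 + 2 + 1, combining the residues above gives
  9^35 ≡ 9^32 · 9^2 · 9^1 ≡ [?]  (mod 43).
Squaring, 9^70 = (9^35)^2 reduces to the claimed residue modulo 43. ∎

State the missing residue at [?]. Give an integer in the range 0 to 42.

Multiply the listed residues: 40 · 38 · 9 = 1520 → 13680.
Reducing modulo 43: 13680 = 318·43 + 6, so 9^35 ≡ 6.

6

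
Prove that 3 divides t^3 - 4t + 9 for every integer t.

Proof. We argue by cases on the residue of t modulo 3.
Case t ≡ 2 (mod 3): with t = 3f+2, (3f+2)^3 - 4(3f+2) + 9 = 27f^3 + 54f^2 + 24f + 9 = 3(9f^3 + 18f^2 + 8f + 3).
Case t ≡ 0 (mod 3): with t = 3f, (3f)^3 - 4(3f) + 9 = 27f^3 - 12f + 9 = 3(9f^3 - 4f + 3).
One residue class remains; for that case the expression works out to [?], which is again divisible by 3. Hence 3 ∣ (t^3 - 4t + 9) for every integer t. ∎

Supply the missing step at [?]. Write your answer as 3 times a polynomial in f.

The residues treated are {2, 0}, so the missing case is t ≡ 1 (mod 3); write t = 3f+1.
Then (3f+1)^3 - 4(3f+1) + 9 = 27f^3 + 27f^2 - 3f + 6 = 3(9f^3 + 9f^2 - f + 2).

3(9f^3 + 9f^2 - f + 2)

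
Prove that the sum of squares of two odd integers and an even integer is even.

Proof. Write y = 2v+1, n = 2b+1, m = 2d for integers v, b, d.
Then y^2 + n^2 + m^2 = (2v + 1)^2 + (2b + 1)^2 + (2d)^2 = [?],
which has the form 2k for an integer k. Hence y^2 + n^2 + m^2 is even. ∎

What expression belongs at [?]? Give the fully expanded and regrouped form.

2(2b^2 + 2b + 2d^2 + 2v^2 + 2v + 1)

(2v + 1)^2 + (2b + 1)^2 + (2d)^2 = 4b^2 + 4b + 4d^2 + 4v^2 + 4v + 2
= 2(2b^2 + 2b + 2d^2 + 2v^2 + 2v + 1).
Since 2b^2 + 2b + 2d^2 + 2v^2 + 2v + 1 is an integer, the sum of squares is of the form 2k for an integer k.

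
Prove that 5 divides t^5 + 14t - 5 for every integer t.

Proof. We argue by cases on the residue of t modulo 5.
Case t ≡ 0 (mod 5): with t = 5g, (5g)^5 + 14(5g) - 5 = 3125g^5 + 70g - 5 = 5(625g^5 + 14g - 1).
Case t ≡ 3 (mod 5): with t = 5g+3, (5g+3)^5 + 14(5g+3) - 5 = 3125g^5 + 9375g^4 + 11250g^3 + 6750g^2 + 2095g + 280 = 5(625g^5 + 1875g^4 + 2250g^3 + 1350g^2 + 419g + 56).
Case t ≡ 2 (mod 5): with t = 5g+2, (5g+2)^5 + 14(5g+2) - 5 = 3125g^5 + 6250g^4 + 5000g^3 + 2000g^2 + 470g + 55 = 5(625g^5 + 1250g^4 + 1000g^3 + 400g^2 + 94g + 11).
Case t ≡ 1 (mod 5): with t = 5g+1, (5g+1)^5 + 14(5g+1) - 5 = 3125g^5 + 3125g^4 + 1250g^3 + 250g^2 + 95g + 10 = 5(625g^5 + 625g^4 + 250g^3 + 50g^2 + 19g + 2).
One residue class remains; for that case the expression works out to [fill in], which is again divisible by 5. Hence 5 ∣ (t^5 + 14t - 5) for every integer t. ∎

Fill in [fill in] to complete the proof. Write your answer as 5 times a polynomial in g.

5(625g^5 + 2500g^4 + 4000g^3 + 3200g^2 + 1294g + 215)

The residues treated are {0, 3, 2, 1}, so the missing case is t ≡ 4 (mod 5); write t = 5g+4.
Then (5g+4)^5 + 14(5g+4) - 5 = 3125g^5 + 12500g^4 + 20000g^3 + 16000g^2 + 6470g + 1075 = 5(625g^5 + 2500g^4 + 4000g^3 + 3200g^2 + 1294g + 215).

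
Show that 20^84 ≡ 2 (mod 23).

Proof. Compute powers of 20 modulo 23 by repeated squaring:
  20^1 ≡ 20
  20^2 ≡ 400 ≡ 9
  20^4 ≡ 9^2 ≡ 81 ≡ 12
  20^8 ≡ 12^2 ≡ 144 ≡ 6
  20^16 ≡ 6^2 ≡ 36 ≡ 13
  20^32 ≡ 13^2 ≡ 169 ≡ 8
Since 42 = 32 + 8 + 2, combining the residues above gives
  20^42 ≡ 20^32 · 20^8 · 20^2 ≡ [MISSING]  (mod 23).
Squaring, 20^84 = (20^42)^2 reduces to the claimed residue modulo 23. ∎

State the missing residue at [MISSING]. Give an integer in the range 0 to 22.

Multiply the listed residues: 8 · 6 · 9 = 48 → 432.
Reducing modulo 23: 432 = 18·23 + 18, so 20^42 ≡ 18.

18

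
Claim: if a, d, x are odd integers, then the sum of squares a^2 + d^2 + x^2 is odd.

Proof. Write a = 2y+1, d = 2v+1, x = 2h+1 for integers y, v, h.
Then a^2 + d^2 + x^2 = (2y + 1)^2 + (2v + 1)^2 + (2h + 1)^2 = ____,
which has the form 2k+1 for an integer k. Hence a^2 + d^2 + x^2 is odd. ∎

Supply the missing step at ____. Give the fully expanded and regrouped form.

2(2h^2 + 2h + 2v^2 + 2v + 2y^2 + 2y + 1) + 1

(2y + 1)^2 + (2v + 1)^2 + (2h + 1)^2 = 4h^2 + 4h + 4v^2 + 4v + 4y^2 + 4y + 3
= 2(2h^2 + 2h + 2v^2 + 2v + 2y^2 + 2y + 1) + 1.
Since 2h^2 + 2h + 2v^2 + 2v + 2y^2 + 2y + 1 is an integer, the sum of squares is of the form 2k+1 for an integer k.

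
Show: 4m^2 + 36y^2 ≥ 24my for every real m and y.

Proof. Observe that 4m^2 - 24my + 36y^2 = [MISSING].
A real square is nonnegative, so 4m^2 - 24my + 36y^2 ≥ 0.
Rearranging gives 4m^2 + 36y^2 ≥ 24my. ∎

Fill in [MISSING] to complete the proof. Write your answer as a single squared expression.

The leading and trailing coefficients are 2^2 and 6^2, and 24 = 2·2·6, so the trinomial is (2m - 6y)^2.
Hence 4m^2 - 24my + 36y^2 ≥ 0.

(2m - 6y)^2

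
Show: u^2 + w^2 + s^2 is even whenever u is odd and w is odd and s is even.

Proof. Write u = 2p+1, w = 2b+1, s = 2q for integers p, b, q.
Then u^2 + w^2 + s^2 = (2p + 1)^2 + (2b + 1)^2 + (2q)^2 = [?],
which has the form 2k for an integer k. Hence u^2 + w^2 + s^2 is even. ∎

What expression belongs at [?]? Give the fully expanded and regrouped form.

2(2b^2 + 2b + 2p^2 + 2p + 2q^2 + 1)

Expanding: (2p + 1)^2 + (2b + 1)^2 + (2q)^2 = 4b^2 + 4b + 4p^2 + 4p + 4q^2 + 2.
Every term is even; pulling out the factor of 2 gives 2(2b^2 + 2b + 2p^2 + 2p + 2q^2 + 1).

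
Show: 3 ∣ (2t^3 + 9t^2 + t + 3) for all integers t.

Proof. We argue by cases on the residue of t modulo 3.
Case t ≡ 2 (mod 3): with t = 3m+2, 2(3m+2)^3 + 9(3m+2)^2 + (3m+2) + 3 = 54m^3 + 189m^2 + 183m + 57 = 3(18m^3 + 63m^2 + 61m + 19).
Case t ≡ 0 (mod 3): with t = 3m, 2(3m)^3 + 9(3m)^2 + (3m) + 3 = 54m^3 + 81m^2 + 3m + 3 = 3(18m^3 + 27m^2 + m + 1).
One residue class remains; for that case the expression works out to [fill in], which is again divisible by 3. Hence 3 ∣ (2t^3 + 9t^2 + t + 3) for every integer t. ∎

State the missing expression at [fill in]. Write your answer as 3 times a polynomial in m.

The residues treated are {2, 0}, so the missing case is t ≡ 1 (mod 3); write t = 3m+1.
Then 2(3m+1)^3 + 9(3m+1)^2 + (3m+1) + 3 = 54m^3 + 135m^2 + 75m + 15 = 3(18m^3 + 45m^2 + 25m + 5).

3(18m^3 + 45m^2 + 25m + 5)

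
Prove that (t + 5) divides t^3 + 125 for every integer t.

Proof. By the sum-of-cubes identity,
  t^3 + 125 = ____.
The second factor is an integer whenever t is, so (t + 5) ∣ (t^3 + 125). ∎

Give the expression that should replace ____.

(t + 5)(t^2 - 5t + 25)

Polynomial division of t^3 + 125 by t + 5 leaves remainder 0 and quotient t^2 - 5t + 25.
Hence t^3 + 125 = (t + 5)(t^2 - 5t + 25).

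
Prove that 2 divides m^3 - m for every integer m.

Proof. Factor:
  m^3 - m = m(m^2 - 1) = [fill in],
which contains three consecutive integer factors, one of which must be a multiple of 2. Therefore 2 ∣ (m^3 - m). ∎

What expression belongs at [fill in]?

(m - 1)m(m + 1)

m(m^2 - 1) = m(m - 1)(m + 1) = (m - 1)m(m + 1).
These three factors are consecutive integers, so their product is divisible by 2.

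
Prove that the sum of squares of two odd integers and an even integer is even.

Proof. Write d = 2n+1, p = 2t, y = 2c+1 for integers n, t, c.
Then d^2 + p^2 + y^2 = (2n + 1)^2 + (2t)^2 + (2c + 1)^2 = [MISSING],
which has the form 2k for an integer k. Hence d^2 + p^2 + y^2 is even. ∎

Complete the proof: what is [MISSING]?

(2n + 1)^2 + (2t)^2 + (2c + 1)^2 = 4c^2 + 4c + 4n^2 + 4n + 4t^2 + 2
= 2(2c^2 + 2c + 2n^2 + 2n + 2t^2 + 1).
Since 2c^2 + 2c + 2n^2 + 2n + 2t^2 + 1 is an integer, the sum of squares is of the form 2k for an integer k.

2(2c^2 + 2c + 2n^2 + 2n + 2t^2 + 1)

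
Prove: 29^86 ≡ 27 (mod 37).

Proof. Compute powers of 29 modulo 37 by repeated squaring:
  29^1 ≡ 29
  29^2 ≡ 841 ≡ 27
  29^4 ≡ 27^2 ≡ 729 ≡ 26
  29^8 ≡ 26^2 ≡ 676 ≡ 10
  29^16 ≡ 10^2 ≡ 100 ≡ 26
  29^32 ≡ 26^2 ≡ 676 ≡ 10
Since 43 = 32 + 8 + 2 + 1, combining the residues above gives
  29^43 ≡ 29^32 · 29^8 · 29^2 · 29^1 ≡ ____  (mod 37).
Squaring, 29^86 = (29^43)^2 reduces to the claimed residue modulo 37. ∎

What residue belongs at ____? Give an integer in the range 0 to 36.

29^32 · 29^8 · 29^2 · 29^1 ≡ 10 · 10 · 27 · 29 = 78300.
78300 mod 37 = 8, so 29^43 ≡ 8 (mod 37).

8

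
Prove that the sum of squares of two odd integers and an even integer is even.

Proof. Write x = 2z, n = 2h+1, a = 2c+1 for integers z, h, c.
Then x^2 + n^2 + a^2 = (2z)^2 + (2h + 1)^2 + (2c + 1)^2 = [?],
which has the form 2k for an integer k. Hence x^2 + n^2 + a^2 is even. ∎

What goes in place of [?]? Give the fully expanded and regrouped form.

2(2c^2 + 2c + 2h^2 + 2h + 2z^2 + 1)

(2z)^2 + (2h + 1)^2 + (2c + 1)^2 = 4c^2 + 4c + 4h^2 + 4h + 4z^2 + 2
= 2(2c^2 + 2c + 2h^2 + 2h + 2z^2 + 1).
Since 2c^2 + 2c + 2h^2 + 2h + 2z^2 + 1 is an integer, the sum of squares is of the form 2k for an integer k.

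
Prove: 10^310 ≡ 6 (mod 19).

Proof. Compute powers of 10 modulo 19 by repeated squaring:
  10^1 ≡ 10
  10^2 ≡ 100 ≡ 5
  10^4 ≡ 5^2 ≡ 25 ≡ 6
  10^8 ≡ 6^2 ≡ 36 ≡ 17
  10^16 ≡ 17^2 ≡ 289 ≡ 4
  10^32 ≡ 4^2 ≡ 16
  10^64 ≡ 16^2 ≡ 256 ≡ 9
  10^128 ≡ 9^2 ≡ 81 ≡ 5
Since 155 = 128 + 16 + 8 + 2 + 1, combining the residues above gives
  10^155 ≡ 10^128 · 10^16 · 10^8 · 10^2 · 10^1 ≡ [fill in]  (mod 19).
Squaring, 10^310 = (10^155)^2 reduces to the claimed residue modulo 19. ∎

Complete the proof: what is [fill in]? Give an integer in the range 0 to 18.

10^128 · 10^16 · 10^8 · 10^2 · 10^1 ≡ 5 · 4 · 17 · 5 · 10 = 17000.
17000 mod 19 = 14, so 10^155 ≡ 14 (mod 19).

14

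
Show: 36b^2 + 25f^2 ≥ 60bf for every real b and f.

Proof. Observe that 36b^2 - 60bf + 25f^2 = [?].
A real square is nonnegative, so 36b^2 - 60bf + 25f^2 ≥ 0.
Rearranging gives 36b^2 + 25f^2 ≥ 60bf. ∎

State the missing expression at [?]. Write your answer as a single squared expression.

(6b - 5f)^2

The leading and trailing coefficients are 6^2 and 5^2, and 60 = 2·6·5, so the trinomial is (6b - 5f)^2.
Hence 36b^2 - 60bf + 25f^2 ≥ 0.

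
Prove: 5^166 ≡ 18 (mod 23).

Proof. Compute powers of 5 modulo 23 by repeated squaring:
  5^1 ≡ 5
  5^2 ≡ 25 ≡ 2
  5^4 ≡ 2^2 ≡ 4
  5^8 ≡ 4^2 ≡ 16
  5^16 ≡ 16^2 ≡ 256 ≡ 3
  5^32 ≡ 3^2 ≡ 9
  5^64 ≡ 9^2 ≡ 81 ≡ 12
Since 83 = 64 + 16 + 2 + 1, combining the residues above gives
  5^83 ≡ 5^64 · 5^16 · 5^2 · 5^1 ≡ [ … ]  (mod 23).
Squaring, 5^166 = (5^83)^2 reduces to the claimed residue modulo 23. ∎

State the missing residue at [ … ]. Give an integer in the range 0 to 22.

5^64 · 5^16 · 5^2 · 5^1 ≡ 12 · 3 · 2 · 5 = 360.
360 mod 23 = 15, so 5^83 ≡ 15 (mod 23).

15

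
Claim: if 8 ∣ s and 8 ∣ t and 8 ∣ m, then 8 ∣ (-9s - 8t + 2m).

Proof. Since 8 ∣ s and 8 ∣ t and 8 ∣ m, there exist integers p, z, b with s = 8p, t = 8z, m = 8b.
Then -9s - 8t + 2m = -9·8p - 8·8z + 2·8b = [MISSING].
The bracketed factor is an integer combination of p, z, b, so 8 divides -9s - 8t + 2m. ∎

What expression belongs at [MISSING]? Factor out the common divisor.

8(2b - 9p - 8z)

Pull the common 8 out of every term: -9·8p - 8·8z + 2·8b = 8(2b - 9p - 8z).
2b - 9p - 8z is an integer, which exhibits the divisibility.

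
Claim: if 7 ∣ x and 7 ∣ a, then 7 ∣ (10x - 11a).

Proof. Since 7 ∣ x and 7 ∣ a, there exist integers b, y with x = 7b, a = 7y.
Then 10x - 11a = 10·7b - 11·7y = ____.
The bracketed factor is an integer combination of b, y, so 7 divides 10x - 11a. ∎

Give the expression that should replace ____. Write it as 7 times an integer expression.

7(10b - 11y)

Pull the common 7 out of every term: 10·7b - 11·7y = 7(10b - 11y).
10b - 11y is an integer, which exhibits the divisibility.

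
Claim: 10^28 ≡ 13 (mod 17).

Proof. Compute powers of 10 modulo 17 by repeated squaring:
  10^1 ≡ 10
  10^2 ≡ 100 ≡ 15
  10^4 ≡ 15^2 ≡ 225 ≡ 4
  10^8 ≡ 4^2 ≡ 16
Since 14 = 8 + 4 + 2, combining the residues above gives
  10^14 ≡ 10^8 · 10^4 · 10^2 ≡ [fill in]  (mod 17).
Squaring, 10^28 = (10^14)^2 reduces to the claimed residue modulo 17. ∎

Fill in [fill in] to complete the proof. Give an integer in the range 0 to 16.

8

10^8 · 10^4 · 10^2 ≡ 16 · 4 · 15 = 960.
960 mod 17 = 8, so 10^14 ≡ 8 (mod 17).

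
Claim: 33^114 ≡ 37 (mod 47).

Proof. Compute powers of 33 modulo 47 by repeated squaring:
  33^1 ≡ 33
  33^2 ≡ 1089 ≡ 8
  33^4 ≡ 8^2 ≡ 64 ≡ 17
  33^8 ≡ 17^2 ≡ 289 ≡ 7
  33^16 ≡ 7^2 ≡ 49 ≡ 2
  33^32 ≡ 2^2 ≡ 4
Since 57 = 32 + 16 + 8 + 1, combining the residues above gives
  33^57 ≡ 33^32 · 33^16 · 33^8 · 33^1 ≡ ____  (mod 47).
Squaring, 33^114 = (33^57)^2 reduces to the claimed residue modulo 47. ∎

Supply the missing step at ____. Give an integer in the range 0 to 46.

15

33^32 · 33^16 · 33^8 · 33^1 ≡ 4 · 2 · 7 · 33 = 1848.
1848 mod 47 = 15, so 33^57 ≡ 15 (mod 47).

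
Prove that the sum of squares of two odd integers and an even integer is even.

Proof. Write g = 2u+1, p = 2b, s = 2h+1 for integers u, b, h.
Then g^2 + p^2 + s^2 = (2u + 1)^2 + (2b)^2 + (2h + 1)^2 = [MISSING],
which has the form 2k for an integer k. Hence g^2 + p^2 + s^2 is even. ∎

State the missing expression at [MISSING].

2(2b^2 + 2h^2 + 2h + 2u^2 + 2u + 1)

(2u + 1)^2 + (2b)^2 + (2h + 1)^2 = 4b^2 + 4h^2 + 4h + 4u^2 + 4u + 2
= 2(2b^2 + 2h^2 + 2h + 2u^2 + 2u + 1).
Since 2b^2 + 2h^2 + 2h + 2u^2 + 2u + 1 is an integer, the sum of squares is of the form 2k for an integer k.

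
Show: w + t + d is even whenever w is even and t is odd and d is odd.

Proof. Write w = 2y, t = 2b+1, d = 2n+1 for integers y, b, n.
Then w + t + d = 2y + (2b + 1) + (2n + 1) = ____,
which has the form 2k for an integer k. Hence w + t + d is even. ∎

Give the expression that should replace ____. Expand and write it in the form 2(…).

2(b + n + y + 1)

2y + (2b + 1) + (2n + 1) = 2b + 2n + 2y + 2
= 2(b + n + y + 1).
Since b + n + y + 1 is an integer, the sum is of the form 2k for an integer k.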